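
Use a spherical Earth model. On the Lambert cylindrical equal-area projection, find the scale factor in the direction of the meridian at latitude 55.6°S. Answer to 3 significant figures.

0.565

The Lambert cylindrical equal-area projection is the cylindrical equal-area projection with its standard parallel at the equator (φ₀ = 0). A cylindrical equal-area projection with standard parallel φ₀ has meridian scale h = cos φ / cos φ₀ and parallel scale k = cos φ₀ / cos φ (so areas are preserved, h·k = 1).
h = cos 55.6° / cos 0° = 0.5650/1.000 = 0.5650.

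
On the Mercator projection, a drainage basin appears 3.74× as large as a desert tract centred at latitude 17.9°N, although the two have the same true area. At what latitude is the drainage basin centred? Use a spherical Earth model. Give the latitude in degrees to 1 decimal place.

Mercator areal scale is sec²φ, so apparent-area ratio = sec²φ₁ / sec²φ₂ = cos²φ₂ / cos²φ₁.
cos²φ₂ / cos²φ₁ = 3.74  ⇒  cos φ₁ = cos 17.9° / √3.74 = 0.9516/1.934 = 0.4921.
φ₁ = arccos(0.4921) ≈ 60.5°.

60.5°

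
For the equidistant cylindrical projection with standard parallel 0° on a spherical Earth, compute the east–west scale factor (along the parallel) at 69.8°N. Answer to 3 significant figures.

2.90

Plate carrée maps x = Rλ, y = Rφ. The meridian scale is h = 1 and the parallel scale is k = 1/cos φ = sec φ.
k = 1/cos 69.8° = 1/0.3453 = 2.896.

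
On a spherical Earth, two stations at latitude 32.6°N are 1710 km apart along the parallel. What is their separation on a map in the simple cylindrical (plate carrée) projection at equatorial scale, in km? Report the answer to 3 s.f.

In the plate carrée (x = Rλ, y = Rφ), meridians are true-scale (h = 1) and parallels are stretched by k = sec φ.
Along the parallel, k = sec 32.6° = 1/0.8425 = 1.187.
Map distance = 1710 × 1.187 ≈ 2030 km.

2030 km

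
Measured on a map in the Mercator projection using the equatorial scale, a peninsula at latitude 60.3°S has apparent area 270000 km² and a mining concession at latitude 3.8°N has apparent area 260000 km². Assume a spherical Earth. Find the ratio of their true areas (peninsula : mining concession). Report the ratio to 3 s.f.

0.256

Mercator's areal exaggeration is sec²φ; hence true area = (apparent area) · cos²φ.
True area of peninsula: 270000 × cos²(60.3°) = 270000 × 0.2455 = 66280 km².
True area of mining concession: 260000 × cos²(3.8°) = 260000 × 0.9956 = 258900 km².
Ratio = 66280 / 258900 ≈ 0.256.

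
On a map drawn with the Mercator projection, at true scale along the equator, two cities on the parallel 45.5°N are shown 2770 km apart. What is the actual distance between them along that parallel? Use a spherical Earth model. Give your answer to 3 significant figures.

1940 km

For Mercator, h = k = sec φ (a conformal cylindrical projection has a single point scale, 1/cos φ).
Along the parallel at 45.5°, map distances are exaggerated by k = sec 45.5° = 1.427.
True distance = 2770 / 1.427 = 2770 × cos 45.5° ≈ 1940 km.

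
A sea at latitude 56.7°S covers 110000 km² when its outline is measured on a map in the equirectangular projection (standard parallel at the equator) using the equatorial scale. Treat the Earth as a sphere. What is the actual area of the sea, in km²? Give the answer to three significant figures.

Plate carrée maps x = Rλ, y = Rφ. The meridian scale is h = 1 and the parallel scale is k = 1/cos φ = sec φ.
Areal scale = h·k = 1 × sec φ; at 56.7°, h = 1.000, k = 1.821, so h·k = 1.821.
True area = apparent / (areal scale) = 110000 / 1.821 ≈ 60400 km².

60400 km²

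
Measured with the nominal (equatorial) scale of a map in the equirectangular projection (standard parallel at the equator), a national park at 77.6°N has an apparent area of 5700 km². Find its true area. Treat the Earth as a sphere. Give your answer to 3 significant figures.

1220 km²

In the plate carrée (x = Rλ, y = Rφ), meridians are true-scale (h = 1) and parallels are stretched by k = sec φ.
Areal scale = h·k = 1 × sec φ; at 77.6°, h = 1.000, k = 4.657, so h·k = 4.657.
True area = apparent / (areal scale) = 5700 / 4.657 ≈ 1220 km².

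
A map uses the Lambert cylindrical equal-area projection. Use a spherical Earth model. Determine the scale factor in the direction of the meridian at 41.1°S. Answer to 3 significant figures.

The Lambert cylindrical equal-area projection is the cylindrical equal-area projection with its standard parallel at the equator (φ₀ = 0). A cylindrical equal-area projection with standard parallel φ₀ has meridian scale h = cos φ / cos φ₀ and parallel scale k = cos φ₀ / cos φ (so areas are preserved, h·k = 1).
h = cos 41.1° / cos 0° = 0.7536/1.000 = 0.7536.

0.754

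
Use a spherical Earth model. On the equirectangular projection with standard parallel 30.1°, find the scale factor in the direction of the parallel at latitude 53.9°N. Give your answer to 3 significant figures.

1.47

In the equirectangular projection with standard parallel φ₀ = 30.1° (x = Rλ cos φ₀, y = Rφ), meridians are true-scale (h = 1) and the parallel scale is k = cos φ₀ / cos φ.
k = cos 30.1° / cos 53.9° = 0.8652/0.5892 = 1.468.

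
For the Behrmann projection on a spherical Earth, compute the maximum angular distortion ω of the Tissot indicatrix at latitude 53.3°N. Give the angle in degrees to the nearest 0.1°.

41.6°

Behrmann is a cylindrical equal-area projection with standard parallels at ±30°. For cylindrical equal-area with standard parallel φ₀, h = cos φ / cos φ₀ and k = cos φ₀ / cos φ, so h·k = 1.
At 53.3°: h = 0.6901, k = 1.449; principal scales a = 1.449, b = 0.6901.
sin(ω/2) = (a − b)/(a + b) = 0.7590/2.139 = 0.3548, so ω = 2 arcsin(0.3548) ≈ 41.6°.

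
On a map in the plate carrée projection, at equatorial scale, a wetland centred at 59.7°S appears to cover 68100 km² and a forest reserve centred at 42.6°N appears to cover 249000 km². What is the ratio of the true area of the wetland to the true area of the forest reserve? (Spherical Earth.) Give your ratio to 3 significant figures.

Plate carrée has h = 1 and k = sec φ, giving areal scale sec φ; true area = (apparent area) · cos φ.
True area of wetland: 68100 × cos(59.7°) = 68100 × 0.5045 = 34360 km².
True area of forest reserve: 249000 × cos(42.6°) = 249000 × 0.7361 = 183300 km².
Ratio = 34360 / 183300 ≈ 0.187.

0.187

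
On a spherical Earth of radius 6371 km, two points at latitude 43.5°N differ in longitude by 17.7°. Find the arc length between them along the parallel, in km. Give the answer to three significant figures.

Arc length along a parallel = R cos φ · Δλ (with Δλ in radians).
= 6371 × cos 43.5° × (17.7° × π/180) = 6371 × 0.7254 × 0.3089 ≈ 1430 km.

1430 km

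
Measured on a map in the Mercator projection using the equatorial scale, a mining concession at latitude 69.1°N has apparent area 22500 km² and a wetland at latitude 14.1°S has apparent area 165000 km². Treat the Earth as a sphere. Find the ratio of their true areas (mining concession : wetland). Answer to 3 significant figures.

Since Mercator area scale is 1/cos²φ, the true area equals the apparent area multiplied by cos²φ.
True area of mining concession: 22500 × cos²(69.1°) = 22500 × 0.1273 = 2863 km².
True area of wetland: 165000 × cos²(14.1°) = 165000 × 0.9407 = 155200 km².
Ratio = 2863 / 155200 ≈ 0.0184.

0.0184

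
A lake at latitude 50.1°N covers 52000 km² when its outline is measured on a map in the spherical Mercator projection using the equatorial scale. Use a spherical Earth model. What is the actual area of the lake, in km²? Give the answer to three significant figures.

Mercator is conformal, so the point scale is isotropic: h = k = sec φ = 1/cos φ.
Areal scale = k² = sec²φ = 1/cos²(50.1°) = 1/0.6414² = 2.430.
True area = apparent / (areal scale) = 52000 / 2.430 ≈ 21400 km².

21400 km²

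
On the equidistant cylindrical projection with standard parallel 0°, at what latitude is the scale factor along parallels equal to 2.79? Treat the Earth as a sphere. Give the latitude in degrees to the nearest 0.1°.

Plate carrée: h = 1, k = sec φ along parallels.
sec φ = 2.79  ⇒  cos φ = 0.3584  ⇒  φ ≈ 69.0°.

69.0°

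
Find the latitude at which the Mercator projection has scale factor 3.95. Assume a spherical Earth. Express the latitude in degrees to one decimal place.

75.3°

Mercator scale is k = sec φ = 1/cos φ.
1/cos φ = 3.95  ⇒  cos φ = 0.2532  ⇒  φ = arccos(0.2532) ≈ 75.3°.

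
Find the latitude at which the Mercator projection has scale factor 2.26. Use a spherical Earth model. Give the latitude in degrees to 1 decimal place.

63.7°

Mercator scale is k = sec φ = 1/cos φ.
1/cos φ = 2.26  ⇒  cos φ = 0.4425  ⇒  φ = arccos(0.4425) ≈ 63.7°.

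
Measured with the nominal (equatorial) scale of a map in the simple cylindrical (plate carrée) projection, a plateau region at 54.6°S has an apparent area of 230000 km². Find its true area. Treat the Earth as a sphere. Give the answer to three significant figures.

In the plate carrée (x = Rλ, y = Rφ), meridians are true-scale (h = 1) and parallels are stretched by k = sec φ.
Areal scale = h·k = 1 × sec φ; at 54.6°, h = 1.000, k = 1.726, so h·k = 1.726.
True area = apparent / (areal scale) = 230000 / 1.726 ≈ 133000 km².

133000 km²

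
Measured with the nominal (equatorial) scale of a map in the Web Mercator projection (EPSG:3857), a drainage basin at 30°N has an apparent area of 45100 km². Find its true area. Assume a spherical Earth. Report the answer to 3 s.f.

33800 km²

The Mercator projection is conformal; its linear scale factor is the same in every direction and equals sec φ = 1/cos φ.
Areal scale = k² = sec²φ = 1/cos²(30°) = 1/0.8660² = 1.333.
True area = apparent / (areal scale) = 45100 / 1.333 ≈ 33800 km².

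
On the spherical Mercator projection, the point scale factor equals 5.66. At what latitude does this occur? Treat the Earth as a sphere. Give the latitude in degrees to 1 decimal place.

79.8°

Mercator scale is k = sec φ = 1/cos φ.
1/cos φ = 5.66  ⇒  cos φ = 0.1767  ⇒  φ = arccos(0.1767) ≈ 79.8°.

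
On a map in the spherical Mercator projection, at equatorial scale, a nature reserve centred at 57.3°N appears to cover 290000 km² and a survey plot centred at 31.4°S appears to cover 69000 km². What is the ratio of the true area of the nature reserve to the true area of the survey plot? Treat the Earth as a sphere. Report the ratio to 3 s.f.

On Mercator the areal scale is sec²φ, so true area = apparent × cos²φ.
True area of nature reserve: 290000 × cos²(57.3°) = 290000 × 0.2919 = 84640 km².
True area of survey plot: 69000 × cos²(31.4°) = 69000 × 0.7285 = 50270 km².
Ratio = 84640 / 50270 ≈ 1.68.

1.68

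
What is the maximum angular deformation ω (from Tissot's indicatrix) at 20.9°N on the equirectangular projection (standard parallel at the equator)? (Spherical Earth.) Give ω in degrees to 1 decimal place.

Plate carrée maps x = Rλ, y = Rφ. The meridian scale is h = 1 and the parallel scale is k = 1/cos φ = sec φ.
At 20.9°: h = 1.000, k = 1.070; principal scales a = 1.070, b = 1.000.
sin(ω/2) = (a − b)/(a + b) = 0.07043/2.070 = 0.03402, so ω = 2 arcsin(0.03402) ≈ 3.9°.

3.9°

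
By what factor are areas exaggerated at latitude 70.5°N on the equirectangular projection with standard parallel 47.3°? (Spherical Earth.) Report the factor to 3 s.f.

2.03

In the equirectangular projection with standard parallel φ₀ = 47.3° (x = Rλ cos φ₀, y = Rφ), meridians are true-scale (h = 1) and the parallel scale is k = cos φ₀ / cos φ.
Areal scale = h·k = 1 × cos φ₀ / cos φ; at 70.5°, h = 1.000, k = 2.032, so h·k = 2.032.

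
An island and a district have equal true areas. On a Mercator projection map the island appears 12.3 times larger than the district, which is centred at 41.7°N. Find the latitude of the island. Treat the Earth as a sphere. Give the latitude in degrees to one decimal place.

77.7°

On Mercator, (apparent₁)/(apparent₂) = sec²φ₁ / sec²φ₂ when true areas are equal.
cos²φ₂ / cos²φ₁ = 12.3  ⇒  cos φ₁ = cos 41.7° / √12.3 = 0.7466/3.507 = 0.2129.
φ₁ = arccos(0.2129) ≈ 77.7°.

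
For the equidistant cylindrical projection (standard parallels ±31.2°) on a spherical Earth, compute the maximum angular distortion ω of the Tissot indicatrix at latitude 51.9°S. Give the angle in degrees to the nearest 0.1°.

The equidistant cylindrical projection with φ₀ = 31.2° has h = 1 (meridians true) and k = cos φ₀ / cos φ along parallels.
At 51.9°: h = 1.000, k = 1.386; principal scales a = 1.386, b = 1.000.
sin(ω/2) = (a − b)/(a + b) = 0.3862/2.386 = 0.1619, so ω = 2 arcsin(0.1619) ≈ 18.6°.

18.6°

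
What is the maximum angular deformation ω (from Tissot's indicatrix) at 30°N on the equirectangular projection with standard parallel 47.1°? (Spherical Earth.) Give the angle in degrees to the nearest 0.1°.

With standard parallel φ₀ = 47.1°, the equirectangular projection gives x = Rλ cos φ₀, y = Rφ, so h = 1 and k = cos 47.1° / cos φ.
At 30°: h = 1.000, k = 0.7860; principal scales a = 1.000, b = 0.7860.
sin(ω/2) = (a − b)/(a + b) = 0.2140/1.786 = 0.1198, so ω = 2 arcsin(0.1198) ≈ 13.8°.

13.8°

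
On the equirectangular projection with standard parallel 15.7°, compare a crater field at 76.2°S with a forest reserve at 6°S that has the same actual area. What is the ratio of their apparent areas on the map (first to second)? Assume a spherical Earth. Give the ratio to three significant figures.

4.17

In the equirectangular projection with standard parallel φ₀ = 15.7° (x = Rλ cos φ₀, y = Rφ), meridians are true-scale (h = 1) and the parallel scale is k = cos φ₀ / cos φ.
Areal scale at 76.2°: h·k = 1.000 × 4.036 = 4.036.
Areal scale at 6°: h·k = 1.000 × 0.9680 = 0.9680.
Ratio = 4.036/0.9680 ≈ 4.17.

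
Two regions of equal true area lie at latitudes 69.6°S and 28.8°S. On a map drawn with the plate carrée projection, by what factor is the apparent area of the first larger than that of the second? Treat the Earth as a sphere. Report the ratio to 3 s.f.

2.51

For the equirectangular projection with φ₀ = 0 (plate carrée), h = 1 along meridians and k = sec φ along parallels.
Areal scale at 69.6°: h·k = 1.000 × 2.869 = 2.869.
Areal scale at 28.8°: h·k = 1.000 × 1.141 = 1.141.
Ratio = 2.869/1.141 ≈ 2.51.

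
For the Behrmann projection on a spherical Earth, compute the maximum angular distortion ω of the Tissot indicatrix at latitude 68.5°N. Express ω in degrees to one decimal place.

88.2°

The Behrmann projection is cylindrical equal-area with φ₀ = 30°. For cylindrical equal-area with standard parallel φ₀, h = cos φ / cos φ₀ and k = cos φ₀ / cos φ, so h·k = 1.
At 68.5°: h = 0.4232, k = 2.363; principal scales a = 2.363, b = 0.4232.
sin(ω/2) = (a − b)/(a + b) = 1.940/2.786 = 0.6962, so ω = 2 arcsin(0.6962) ≈ 88.2°.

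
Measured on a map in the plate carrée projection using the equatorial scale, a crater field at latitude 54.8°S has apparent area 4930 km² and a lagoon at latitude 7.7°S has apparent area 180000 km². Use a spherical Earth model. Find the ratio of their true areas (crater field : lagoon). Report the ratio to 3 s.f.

On the plate carrée, areal scale = h·k = 1 × sec φ, so true area = apparent × cos φ.
True area of crater field: 4930 × cos(54.8°) = 4930 × 0.5764 = 2842 km².
True area of lagoon: 180000 × cos(7.7°) = 180000 × 0.9910 = 178400 km².
Ratio = 2842 / 178400 ≈ 0.0159.

0.0159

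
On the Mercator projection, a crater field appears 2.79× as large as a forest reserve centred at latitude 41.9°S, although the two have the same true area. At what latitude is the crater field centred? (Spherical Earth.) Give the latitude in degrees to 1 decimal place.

Mercator areal scale is sec²φ, so apparent-area ratio = sec²φ₁ / sec²φ₂ = cos²φ₂ / cos²φ₁.
cos²φ₂ / cos²φ₁ = 2.79  ⇒  cos φ₁ = cos 41.9° / √2.79 = 0.7443/1.670 = 0.4456.
φ₁ = arccos(0.4456) ≈ 63.5°.

63.5°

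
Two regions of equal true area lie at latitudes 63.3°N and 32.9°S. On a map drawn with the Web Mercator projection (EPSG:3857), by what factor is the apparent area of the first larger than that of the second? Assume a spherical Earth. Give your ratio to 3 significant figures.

On Mercator, area is exaggerated by sec²φ = 1/cos²φ.
At 63.3°: sec²(63.3°) = 1/0.4493² = 4.953.
At 32.9°: sec²(32.9°) = 1/0.8396² = 1.419.
Ratio = 4.953/1.419 = cos²(32.9°)/cos²(63.3°) ≈ 3.49.

3.49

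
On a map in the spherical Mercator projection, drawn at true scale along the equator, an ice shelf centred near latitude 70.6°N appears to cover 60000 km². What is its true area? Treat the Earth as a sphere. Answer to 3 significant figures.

6620 km²

Mercator is conformal, so the point scale is isotropic: h = k = sec φ = 1/cos φ.
Areal scale = k² = sec²φ = 1/cos²(70.6°) = 1/0.3322² = 9.064.
True area = apparent / (areal scale) = 60000 / 9.064 ≈ 6620 km².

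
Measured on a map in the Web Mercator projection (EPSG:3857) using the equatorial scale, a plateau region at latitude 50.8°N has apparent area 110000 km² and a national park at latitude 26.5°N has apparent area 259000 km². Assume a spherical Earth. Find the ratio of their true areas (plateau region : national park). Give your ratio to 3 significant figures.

On Mercator the areal scale is sec²φ, so true area = apparent × cos²φ.
True area of plateau region: 110000 × cos²(50.8°) = 110000 × 0.3995 = 43940 km².
True area of national park: 259000 × cos²(26.5°) = 259000 × 0.8009 = 207400 km².
Ratio = 43940 / 207400 ≈ 0.212.

0.212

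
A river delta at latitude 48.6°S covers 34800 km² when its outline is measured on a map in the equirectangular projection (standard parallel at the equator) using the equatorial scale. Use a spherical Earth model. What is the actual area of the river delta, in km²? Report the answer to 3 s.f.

Plate carrée maps x = Rλ, y = Rφ. The meridian scale is h = 1 and the parallel scale is k = 1/cos φ = sec φ.
Areal scale = h·k = 1 × sec φ; at 48.6°, h = 1.000, k = 1.512, so h·k = 1.512.
True area = apparent / (areal scale) = 34800 / 1.512 ≈ 23000 km².

23000 km²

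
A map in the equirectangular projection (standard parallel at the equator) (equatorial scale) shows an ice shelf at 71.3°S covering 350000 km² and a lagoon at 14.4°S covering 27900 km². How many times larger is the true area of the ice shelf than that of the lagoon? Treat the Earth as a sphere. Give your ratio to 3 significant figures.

On the plate carrée, areal scale = h·k = 1 × sec φ, so true area = apparent × cos φ.
True area of ice shelf: 350000 × cos(71.3°) = 350000 × 0.3206 = 112200 km².
True area of lagoon: 27900 × cos(14.4°) = 27900 × 0.9686 = 27020 km².
Ratio = 112200 / 27020 ≈ 4.15.

4.15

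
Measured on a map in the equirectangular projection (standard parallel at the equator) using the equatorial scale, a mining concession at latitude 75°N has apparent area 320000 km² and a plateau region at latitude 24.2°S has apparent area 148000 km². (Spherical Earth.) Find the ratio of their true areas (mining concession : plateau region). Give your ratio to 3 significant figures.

0.614

Plate carrée has h = 1 and k = sec φ, giving areal scale sec φ; true area = (apparent area) · cos φ.
True area of mining concession: 320000 × cos(75°) = 320000 × 0.2588 = 82820 km².
True area of plateau region: 148000 × cos(24.2°) = 148000 × 0.9121 = 135000 km².
Ratio = 82820 / 135000 ≈ 0.614.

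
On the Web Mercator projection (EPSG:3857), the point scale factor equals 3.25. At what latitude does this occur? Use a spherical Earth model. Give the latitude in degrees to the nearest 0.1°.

72.1°

Mercator scale is k = sec φ = 1/cos φ.
1/cos φ = 3.25  ⇒  cos φ = 0.3077  ⇒  φ = arccos(0.3077) ≈ 72.1°.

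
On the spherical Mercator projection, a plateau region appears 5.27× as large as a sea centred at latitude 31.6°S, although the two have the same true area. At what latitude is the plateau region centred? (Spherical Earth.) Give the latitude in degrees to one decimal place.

For equal true areas on Mercator, apparent areas scale as sec²φ, so the ratio is cos²φ₂ / cos²φ₁.
cos²φ₂ / cos²φ₁ = 5.27  ⇒  cos φ₁ = cos 31.6° / √5.27 = 0.8517/2.296 = 0.3710.
φ₁ = arccos(0.3710) ≈ 68.2°.

68.2°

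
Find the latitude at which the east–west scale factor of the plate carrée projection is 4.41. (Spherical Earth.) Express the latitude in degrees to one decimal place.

76.9°

Plate carrée: h = 1, k = sec φ along parallels.
sec φ = 4.41  ⇒  cos φ = 0.2268  ⇒  φ ≈ 76.9°.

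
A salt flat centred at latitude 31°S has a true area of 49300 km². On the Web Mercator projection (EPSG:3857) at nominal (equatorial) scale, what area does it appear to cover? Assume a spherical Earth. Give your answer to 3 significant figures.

For Mercator, h = k = sec φ (a conformal cylindrical projection has a single point scale, 1/cos φ).
Areal scale = k² = sec²φ = 1/cos²(31°) = 1/0.8572² = 1.361.
Apparent area = 49300 × 1.361 ≈ 67100 km².

67100 km²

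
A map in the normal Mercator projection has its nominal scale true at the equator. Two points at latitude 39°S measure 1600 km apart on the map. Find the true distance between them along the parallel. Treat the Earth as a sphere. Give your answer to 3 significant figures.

For Mercator, h = k = sec φ (a conformal cylindrical projection has a single point scale, 1/cos φ).
Along the parallel at 39°, map distances are exaggerated by k = sec 39° = 1.287.
True distance = 1600 / 1.287 = 1600 × cos 39° ≈ 1240 km.

1240 km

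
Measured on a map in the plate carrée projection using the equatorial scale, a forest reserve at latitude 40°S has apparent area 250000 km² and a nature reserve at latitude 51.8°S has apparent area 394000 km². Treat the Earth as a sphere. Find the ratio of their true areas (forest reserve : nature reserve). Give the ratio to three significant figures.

On the plate carrée, areal scale = h·k = 1 × sec φ, so true area = apparent × cos φ.
True area of forest reserve: 250000 × cos(40°) = 250000 × 0.7660 = 191500 km².
True area of nature reserve: 394000 × cos(51.8°) = 394000 × 0.6184 = 243700 km².
Ratio = 191500 / 243700 ≈ 0.786.

0.786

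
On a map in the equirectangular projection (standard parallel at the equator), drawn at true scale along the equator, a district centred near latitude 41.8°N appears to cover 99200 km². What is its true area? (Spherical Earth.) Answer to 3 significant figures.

74000 km²

For the equirectangular projection with φ₀ = 0 (plate carrée), h = 1 along meridians and k = sec φ along parallels.
Areal scale = h·k = 1 × sec φ; at 41.8°, h = 1.000, k = 1.341, so h·k = 1.341.
True area = apparent / (areal scale) = 99200 / 1.341 ≈ 74000 km².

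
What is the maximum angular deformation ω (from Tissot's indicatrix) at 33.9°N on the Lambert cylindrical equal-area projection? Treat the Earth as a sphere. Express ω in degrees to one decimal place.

21.2°

The Lambert cylindrical equal-area projection is the cylindrical equal-area projection with its standard parallel at the equator (φ₀ = 0). Cylindrical equal-area (φ₀ = 0°): h = cos φ / cos 0° along meridians, k = cos 0° / cos φ along parallels; h·k = 1.
At 33.9°: h = 0.8300, k = 1.205; principal scales a = 1.205, b = 0.8300.
sin(ω/2) = (a − b)/(a + b) = 0.3748/2.035 = 0.1842, so ω = 2 arcsin(0.1842) ≈ 21.2°.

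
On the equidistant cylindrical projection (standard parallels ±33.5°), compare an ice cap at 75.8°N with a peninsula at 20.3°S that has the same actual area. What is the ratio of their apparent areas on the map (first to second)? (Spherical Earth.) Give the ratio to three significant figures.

In the equirectangular projection with standard parallel φ₀ = 33.5° (x = Rλ cos φ₀, y = Rφ), meridians are true-scale (h = 1) and the parallel scale is k = cos φ₀ / cos φ.
Areal scale at 75.8°: h·k = 1.000 × 3.399 = 3.399.
Areal scale at 20.3°: h·k = 1.000 × 0.8891 = 0.8891.
Ratio = 3.399/0.8891 ≈ 3.82.

3.82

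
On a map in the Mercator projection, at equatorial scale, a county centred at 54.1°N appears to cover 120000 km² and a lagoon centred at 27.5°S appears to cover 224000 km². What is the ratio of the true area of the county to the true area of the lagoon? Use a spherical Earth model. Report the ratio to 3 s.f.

0.234

Mercator's areal exaggeration is sec²φ; hence true area = (apparent area) · cos²φ.
True area of county: 120000 × cos²(54.1°) = 120000 × 0.3438 = 41260 km².
True area of lagoon: 224000 × cos²(27.5°) = 224000 × 0.7868 = 176200 km².
Ratio = 41260 / 176200 ≈ 0.234.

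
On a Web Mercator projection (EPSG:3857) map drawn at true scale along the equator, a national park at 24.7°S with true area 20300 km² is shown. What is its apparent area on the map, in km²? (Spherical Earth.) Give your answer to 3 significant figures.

Mercator is conformal, so the point scale is isotropic: h = k = sec φ = 1/cos φ.
Areal scale = k² = sec²φ = 1/cos²(24.7°) = 1/0.9085² = 1.212.
Apparent area = 20300 × 1.212 ≈ 24600 km².

24600 km²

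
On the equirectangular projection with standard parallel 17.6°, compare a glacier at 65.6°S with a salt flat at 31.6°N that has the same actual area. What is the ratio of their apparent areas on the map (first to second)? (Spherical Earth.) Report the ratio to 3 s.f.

The equidistant cylindrical projection with φ₀ = 17.6° has h = 1 (meridians true) and k = cos φ₀ / cos φ along parallels.
Areal scale at 65.6°: h·k = 1.000 × 2.307 = 2.307.
Areal scale at 31.6°: h·k = 1.000 × 1.119 = 1.119.
Ratio = 2.307/1.119 ≈ 2.06.

2.06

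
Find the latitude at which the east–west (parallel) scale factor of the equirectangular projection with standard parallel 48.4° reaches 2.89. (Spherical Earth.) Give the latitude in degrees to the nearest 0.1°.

The equidistant cylindrical projection with φ₀ = 48.4° has h = 1 (meridians true) and k = cos φ₀ / cos φ along parallels.
k = cos φ₀ / cos φ = 2.89  ⇒  cos φ = cos 48.4° / 2.89 = 0.2297.
φ = arccos(0.2297) ≈ 76.7°.

76.7°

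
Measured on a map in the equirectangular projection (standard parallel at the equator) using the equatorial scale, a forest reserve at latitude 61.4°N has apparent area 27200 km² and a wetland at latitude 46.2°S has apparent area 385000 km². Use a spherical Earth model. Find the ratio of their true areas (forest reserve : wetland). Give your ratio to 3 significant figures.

On the plate carrée, areal scale = h·k = 1 × sec φ, so true area = apparent × cos φ.
True area of forest reserve: 27200 × cos(61.4°) = 27200 × 0.4787 = 13020 km².
True area of wetland: 385000 × cos(46.2°) = 385000 × 0.6921 = 266500 km².
Ratio = 13020 / 266500 ≈ 0.0489.

0.0489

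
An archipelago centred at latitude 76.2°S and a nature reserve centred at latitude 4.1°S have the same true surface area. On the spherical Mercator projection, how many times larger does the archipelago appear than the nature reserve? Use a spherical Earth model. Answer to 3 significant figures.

Mercator areal scale is sec²φ.
At 76.2°: sec²(76.2°) = 1/0.2385² = 17.58.
At 4.1°: sec²(4.1°) = 1/0.9974² = 1.005.
Ratio = 17.58/1.005 = cos²(4.1°)/cos²(76.2°) ≈ 17.5.

17.5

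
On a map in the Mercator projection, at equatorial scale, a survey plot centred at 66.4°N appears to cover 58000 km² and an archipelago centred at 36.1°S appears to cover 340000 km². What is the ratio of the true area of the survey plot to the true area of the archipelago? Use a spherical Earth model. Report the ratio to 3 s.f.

On Mercator the areal scale is sec²φ, so true area = apparent × cos²φ.
True area of survey plot: 58000 × cos²(66.4°) = 58000 × 0.1603 = 9296 km².
True area of archipelago: 340000 × cos²(36.1°) = 340000 × 0.6528 = 222000 km².
Ratio = 9296 / 222000 ≈ 0.0419.

0.0419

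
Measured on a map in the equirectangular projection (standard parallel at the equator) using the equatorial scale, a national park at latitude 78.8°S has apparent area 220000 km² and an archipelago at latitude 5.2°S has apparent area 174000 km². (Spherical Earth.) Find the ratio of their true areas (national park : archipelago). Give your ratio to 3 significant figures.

Plate carrée has h = 1 and k = sec φ, giving areal scale sec φ; true area = (apparent area) · cos φ.
True area of national park: 220000 × cos(78.8°) = 220000 × 0.1942 = 42730 km².
True area of archipelago: 174000 × cos(5.2°) = 174000 × 0.9959 = 173300 km².
Ratio = 42730 / 173300 ≈ 0.247.

0.247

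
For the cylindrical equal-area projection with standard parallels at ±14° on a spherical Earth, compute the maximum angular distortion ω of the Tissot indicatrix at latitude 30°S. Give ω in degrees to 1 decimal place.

Cylindrical equal-area (φ₀ = 14°): h = cos φ / cos 14° along meridians, k = cos 14° / cos φ along parallels; h·k = 1.
At 30°: h = 0.8925, k = 1.120; principal scales a = 1.120, b = 0.8925.
sin(ω/2) = (a − b)/(a + b) = 0.2279/2.013 = 0.1132, so ω = 2 arcsin(0.1132) ≈ 13.0°.

13.0°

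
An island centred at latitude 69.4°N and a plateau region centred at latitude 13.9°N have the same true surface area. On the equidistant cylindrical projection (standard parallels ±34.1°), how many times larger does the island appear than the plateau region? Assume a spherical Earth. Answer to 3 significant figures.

With standard parallel φ₀ = 34.1°, the equirectangular projection gives x = Rλ cos φ₀, y = Rφ, so h = 1 and k = cos 34.1° / cos φ.
Areal scale at 69.4°: h·k = 1.000 × 2.354 = 2.354.
Areal scale at 13.9°: h·k = 1.000 × 0.8530 = 0.8530.
Ratio = 2.354/0.8530 ≈ 2.76.

2.76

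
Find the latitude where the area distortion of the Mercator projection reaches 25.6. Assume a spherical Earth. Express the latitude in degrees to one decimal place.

Mercator areal scale is sec²φ.
sec²φ = 25.6  ⇒  cos²φ = 0.03906  ⇒  cos φ = 0.1976.
φ = arccos(0.1976) ≈ 78.6°.

78.6°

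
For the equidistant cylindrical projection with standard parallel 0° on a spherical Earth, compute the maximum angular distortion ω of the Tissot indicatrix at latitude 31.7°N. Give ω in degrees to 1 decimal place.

For the equirectangular projection with φ₀ = 0 (plate carrée), h = 1 along meridians and k = sec φ along parallels.
At 31.7°: h = 1.000, k = 1.175; principal scales a = 1.175, b = 1.000.
sin(ω/2) = (a − b)/(a + b) = 0.1753/2.175 = 0.08061, so ω = 2 arcsin(0.08061) ≈ 9.2°.

9.2°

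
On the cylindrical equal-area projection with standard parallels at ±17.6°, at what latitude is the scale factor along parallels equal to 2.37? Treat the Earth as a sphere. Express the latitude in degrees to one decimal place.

For cylindrical equal-area with standard parallel φ₀, h = cos φ / cos φ₀ and k = cos φ₀ / cos φ, so h·k = 1.
k = cos φ₀ / cos φ = 2.37  ⇒  cos φ = cos 17.6° / 2.37 = 0.4022.
φ = arccos(0.4022) ≈ 66.3°.

66.3°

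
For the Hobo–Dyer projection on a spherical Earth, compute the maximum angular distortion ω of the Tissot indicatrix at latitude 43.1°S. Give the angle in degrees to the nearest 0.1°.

9.5°

Hobo–Dyer is a cylindrical equal-area projection with standard parallels at ±37.5°. For cylindrical equal-area with standard parallel φ₀, h = cos φ / cos φ₀ and k = cos φ₀ / cos φ, so h·k = 1.
At 43.1°: h = 0.9203, k = 1.087; principal scales a = 1.087, b = 0.9203.
sin(ω/2) = (a − b)/(a + b) = 0.1662/2.007 = 0.08281, so ω = 2 arcsin(0.08281) ≈ 9.5°.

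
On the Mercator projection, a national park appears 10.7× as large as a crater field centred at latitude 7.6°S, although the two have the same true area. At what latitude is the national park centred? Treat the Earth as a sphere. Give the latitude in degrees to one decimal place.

On Mercator, (apparent₁)/(apparent₂) = sec²φ₁ / sec²φ₂ when true areas are equal.
cos²φ₂ / cos²φ₁ = 10.7  ⇒  cos φ₁ = cos 7.6° / √10.7 = 0.9912/3.271 = 0.3030.
φ₁ = arccos(0.3030) ≈ 72.4°.

72.4°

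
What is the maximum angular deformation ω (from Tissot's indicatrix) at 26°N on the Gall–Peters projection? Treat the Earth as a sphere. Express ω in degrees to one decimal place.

The Gall–Peters projection is cylindrical equal-area with φ₀ = 45°. Cylindrical equal-area (φ₀ = 45°): h = cos φ / cos 45° along meridians, k = cos 45° / cos φ along parallels; h·k = 1.
At 26°: h = 1.271, k = 0.7867; principal scales a = 1.271, b = 0.7867.
sin(ω/2) = (a − b)/(a + b) = 0.4844/2.058 = 0.2354, so ω = 2 arcsin(0.2354) ≈ 27.2°.

27.2°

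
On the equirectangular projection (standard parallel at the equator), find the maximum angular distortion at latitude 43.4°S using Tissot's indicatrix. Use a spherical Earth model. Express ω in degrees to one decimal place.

18.2°

For the equirectangular projection with φ₀ = 0 (plate carrée), h = 1 along meridians and k = sec φ along parallels.
At 43.4°: h = 1.000, k = 1.376; principal scales a = 1.376, b = 1.000.
sin(ω/2) = (a − b)/(a + b) = 0.3763/2.376 = 0.1584, so ω = 2 arcsin(0.1584) ≈ 18.2°.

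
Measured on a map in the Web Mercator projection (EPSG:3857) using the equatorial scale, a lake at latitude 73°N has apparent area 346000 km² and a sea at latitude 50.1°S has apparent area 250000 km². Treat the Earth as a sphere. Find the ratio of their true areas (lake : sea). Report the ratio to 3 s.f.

Since Mercator area scale is 1/cos²φ, the true area equals the apparent area multiplied by cos²φ.
True area of lake: 346000 × cos²(73°) = 346000 × 0.08548 = 29580 km².
True area of sea: 250000 × cos²(50.1°) = 250000 × 0.4115 = 102900 km².
Ratio = 29580 / 102900 ≈ 0.288.

0.288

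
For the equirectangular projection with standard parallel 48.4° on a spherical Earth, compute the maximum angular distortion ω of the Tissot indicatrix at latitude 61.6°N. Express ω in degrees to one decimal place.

The equidistant cylindrical projection with φ₀ = 48.4° has h = 1 (meridians true) and k = cos φ₀ / cos φ along parallels.
At 61.6°: h = 1.000, k = 1.396; principal scales a = 1.396, b = 1.000.
sin(ω/2) = (a − b)/(a + b) = 0.3959/2.396 = 0.1652, so ω = 2 arcsin(0.1652) ≈ 19.0°.

19.0°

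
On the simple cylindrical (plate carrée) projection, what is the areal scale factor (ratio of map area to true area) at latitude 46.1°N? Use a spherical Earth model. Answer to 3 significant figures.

1.44

In the plate carrée (x = Rλ, y = Rφ), meridians are true-scale (h = 1) and parallels are stretched by k = sec φ.
Areal scale = h·k = 1 × sec φ; at 46.1°, h = 1.000, k = 1.442, so h·k = 1.442.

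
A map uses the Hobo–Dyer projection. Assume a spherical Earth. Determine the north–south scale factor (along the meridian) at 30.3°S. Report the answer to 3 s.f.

1.09

The Hobo–Dyer projection is cylindrical equal-area with φ₀ = 37.5°. For cylindrical equal-area with standard parallel φ₀, h = cos φ / cos φ₀ and k = cos φ₀ / cos φ, so h·k = 1.
h = cos 30.3° / cos 37.5° = 0.8634/0.7934 = 1.088.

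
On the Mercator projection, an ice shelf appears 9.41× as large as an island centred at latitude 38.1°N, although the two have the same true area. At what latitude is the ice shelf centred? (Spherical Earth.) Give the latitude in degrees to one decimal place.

Mercator areal scale is sec²φ, so apparent-area ratio = sec²φ₁ / sec²φ₂ = cos²φ₂ / cos²φ₁.
cos²φ₂ / cos²φ₁ = 9.41  ⇒  cos φ₁ = cos 38.1° / √9.41 = 0.7869/3.068 = 0.2565.
φ₁ = arccos(0.2565) ≈ 75.1°.

75.1°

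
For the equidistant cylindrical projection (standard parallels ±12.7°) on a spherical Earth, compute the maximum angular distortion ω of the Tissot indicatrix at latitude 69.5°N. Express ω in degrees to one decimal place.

56.3°

The equidistant cylindrical projection with φ₀ = 12.7° has h = 1 (meridians true) and k = cos φ₀ / cos φ along parallels.
At 69.5°: h = 1.000, k = 2.786; principal scales a = 2.786, b = 1.000.
sin(ω/2) = (a − b)/(a + b) = 1.786/3.786 = 0.4717, so ω = 2 arcsin(0.4717) ≈ 56.3°.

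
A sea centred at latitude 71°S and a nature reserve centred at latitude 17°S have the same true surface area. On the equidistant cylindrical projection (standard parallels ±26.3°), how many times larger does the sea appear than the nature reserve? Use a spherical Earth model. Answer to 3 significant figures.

The equidistant cylindrical projection with φ₀ = 26.3° has h = 1 (meridians true) and k = cos φ₀ / cos φ along parallels.
Areal scale at 71°: h·k = 1.000 × 2.754 = 2.754.
Areal scale at 17°: h·k = 1.000 × 0.9374 = 0.9374.
Ratio = 2.754/0.9374 ≈ 2.94.

2.94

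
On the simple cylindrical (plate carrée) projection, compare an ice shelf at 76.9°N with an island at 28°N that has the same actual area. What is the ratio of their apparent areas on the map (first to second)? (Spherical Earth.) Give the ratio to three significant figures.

For the equirectangular projection with φ₀ = 0 (plate carrée), h = 1 along meridians and k = sec φ along parallels.
Areal scale at 76.9°: h·k = 1.000 × 4.412 = 4.412.
Areal scale at 28°: h·k = 1.000 × 1.133 = 1.133.
Ratio = 4.412/1.133 ≈ 3.90.

3.90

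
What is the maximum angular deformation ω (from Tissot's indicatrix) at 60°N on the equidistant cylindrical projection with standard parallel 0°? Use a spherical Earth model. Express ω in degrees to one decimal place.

Plate carrée maps x = Rλ, y = Rφ. The meridian scale is h = 1 and the parallel scale is k = 1/cos φ = sec φ.
At 60°: h = 1.000, k = 2.000; principal scales a = 2.000, b = 1.000.
sin(ω/2) = (a − b)/(a + b) = 1.0000/3.000 = 0.3333, so ω = 2 arcsin(0.3333) ≈ 38.9°.

38.9°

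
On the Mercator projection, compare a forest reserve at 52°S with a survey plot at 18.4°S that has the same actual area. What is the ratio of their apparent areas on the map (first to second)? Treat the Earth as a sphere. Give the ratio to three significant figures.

On Mercator, area is exaggerated by sec²φ = 1/cos²φ.
At 52°: sec²(52°) = 1/0.6157² = 2.638.
At 18.4°: sec²(18.4°) = 1/0.9489² = 1.111.
Ratio = 2.638/1.111 = cos²(18.4°)/cos²(52°) ≈ 2.38.

2.38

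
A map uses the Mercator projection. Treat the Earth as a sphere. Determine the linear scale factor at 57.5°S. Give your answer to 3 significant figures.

1.86

For Mercator, h = k = sec φ (a conformal cylindrical projection has a single point scale, 1/cos φ).
k = 1/cos 57.5° = 1/0.5373 = 1.861.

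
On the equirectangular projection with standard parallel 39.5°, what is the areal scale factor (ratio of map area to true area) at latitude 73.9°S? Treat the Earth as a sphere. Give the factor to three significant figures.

In the equirectangular projection with standard parallel φ₀ = 39.5° (x = Rλ cos φ₀, y = Rφ), meridians are true-scale (h = 1) and the parallel scale is k = cos φ₀ / cos φ.
Areal scale = h·k = 1 × cos φ₀ / cos φ; at 73.9°, h = 1.000, k = 2.782, so h·k = 2.782.

2.78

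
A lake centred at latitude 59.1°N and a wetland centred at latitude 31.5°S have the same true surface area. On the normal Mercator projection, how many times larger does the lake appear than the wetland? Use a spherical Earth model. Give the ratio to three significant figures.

2.76

Mercator is conformal with k = sec φ, so areal scale = k² = sec²φ.
At 59.1°: sec²(59.1°) = 1/0.5135² = 3.792.
At 31.5°: sec²(31.5°) = 1/0.8526² = 1.376.
Ratio = 3.792/1.376 = cos²(31.5°)/cos²(59.1°) ≈ 2.76.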